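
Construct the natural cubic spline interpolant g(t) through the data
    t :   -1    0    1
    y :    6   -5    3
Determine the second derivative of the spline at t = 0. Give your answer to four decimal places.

28.5000

With m_i denoting the second derivative at x_i, h_i = 1, 1, and Δ_i = (y_(i+1) − y_i)/h_i = -11, 8:
  1·m_0 + 4·m_1 + 1·m_2 = 6(Δ_1 - Δ_0) = 114
Natural end conditions: m_0 = m_2 = 0.
Solving: m_0 = 0, m_1 = 57/2, m_2 = 0.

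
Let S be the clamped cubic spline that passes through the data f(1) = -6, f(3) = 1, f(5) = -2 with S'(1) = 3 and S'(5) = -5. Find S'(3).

2

Let σ_i = S''(x_i). Step sizes h_i = 2, 2; slopes of the chords Δ_i = (y_(i+1) - y_i)/h_i = 7/2, -3/2.
  2·σ_0 + 8·σ_1 + 2·σ_2 = 6(Δ_1 - Δ_0) = -30
Clamped end conditions give two more equations: 2h_0·σ_0 + h_0·σ_1 = 6(Δ_0 - S'(1)) = 3 and h_1·σ_1 + 2h_1·σ_2 = 6(S'(5) - Δ_1) = -21.
Solving: σ_0 = 5/2, σ_1 = -7/2, σ_2 = -7/2.
On [3, 5], S'(t) = b_1 + 2c_1·(t - 3) + 3d_1·(t - 3)² with b_1 = Δ_1 - h_1(2σ_1 + σ_2)/6 = 2, c_1 = σ_1/2 = -7/4, d_1 = (σ_2 - σ_1)/(6h_1) = 0. So S'(3) = 2.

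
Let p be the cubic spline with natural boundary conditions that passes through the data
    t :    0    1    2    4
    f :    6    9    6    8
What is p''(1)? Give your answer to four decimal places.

-10.4348

Let σ_i = p''(x_i). Step sizes h_i = 1, 1, 2; slopes of the chords Δ_i = (y_(i+1) - y_i)/h_i = 3, -3, 1.
  1·σ_0 + 4·σ_1 + 1·σ_2 = 6(Δ_1 - Δ_0) = -36
  1·σ_1 + 6·σ_2 + 2·σ_3 = 6(Δ_2 - Δ_1) = 24
Natural end conditions: σ_0 = σ_3 = 0.
Solving: σ_0 = 0, σ_1 = -240/23, σ_2 = 132/23, σ_3 = 0.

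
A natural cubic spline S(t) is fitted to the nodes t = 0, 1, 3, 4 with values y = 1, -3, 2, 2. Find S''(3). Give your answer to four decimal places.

-5.2500

Write M_i for S''(x_i). With h_i = 1, 2, 1 and divided differences Δ_i = -4, 5/2, 0, the continuity of S' gives the tridiagonal system
  1·M_0 + 6·M_1 + 2·M_2 = 6(Δ_1 - Δ_0) = 39
  2·M_1 + 6·M_2 + 1·M_3 = 6(Δ_2 - Δ_1) = -15
Natural end conditions: M_0 = M_3 = 0.
Hence M_0 = 0, M_1 = 33/4, M_2 = -21/4, M_3 = 0.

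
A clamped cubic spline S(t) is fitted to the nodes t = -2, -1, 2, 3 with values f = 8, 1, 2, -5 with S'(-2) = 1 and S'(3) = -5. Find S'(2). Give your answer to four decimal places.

Write M_i for S''(x_i). With h_i = 1, 3, 1 and divided differences Δ_i = -7, 1/3, -7, the continuity of S' gives the tridiagonal system
  1·M_0 + 8·M_1 + 3·M_2 = 6(Δ_1 - Δ_0) = 44
  3·M_1 + 8·M_2 + 1·M_3 = 6(Δ_2 - Δ_1) = -44
Clamped end conditions give two more equations: 2h_0·M_0 + h_0·M_1 = 6(Δ_0 - S'(-2)) = -48 and h_2·M_2 + 2h_2·M_3 = 6(S'(3) - Δ_2) = 12.
Solving: M_0 = -1952/63, M_1 = 880/63, M_2 = -772/63, M_3 = 764/63.
On [2, 3], S'(t) = b_2 + 2c_2·(t - 2) + 3d_2·(t - 2)² with b_2 = Δ_2 - h_2(2M_2 + M_3)/6 = -311/63, c_2 = M_2/2 = -386/63, d_2 = (M_3 - M_2)/(6h_2) = 256/63. So S'(2) = -311/63.

-4.9365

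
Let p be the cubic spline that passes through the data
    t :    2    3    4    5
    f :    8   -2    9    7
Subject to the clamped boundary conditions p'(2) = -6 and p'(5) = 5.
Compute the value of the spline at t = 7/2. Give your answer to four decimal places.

Put m_i = p'' at the i-th knot. Here h = (1, 1, 1) and Δ = (-10, 11, -2), so the interior equations h_(i-1)·m_(i-1) + 2(h_(i-1)+h_i)·m_i + h_i·m_(i+1) = 6(Δ_i − Δ_(i-1)) read
  1·m_0 + 4·m_1 + 1·m_2 = 6(Δ_1 - Δ_0) = 126
  1·m_1 + 4·m_2 + 1·m_3 = 6(Δ_2 - Δ_1) = -78
Clamped end conditions give two more equations: 2h_0·m_0 + h_0·m_1 = 6(Δ_0 - p'(2)) = -24 and h_2·m_2 + 2h_2·m_3 = 6(p'(5) - Δ_2) = 42.
Hence m_0 = -568/15, m_1 = 776/15, m_2 = -646/15, m_3 = 638/15.
On [3, 4], p(t) = -2 + 14/15·(t - 3) + 388/15·(t - 3)² - 79/5·(t - 3)³.
With (t - 3) = 1/2: p(7/2) = 71/24.

2.9583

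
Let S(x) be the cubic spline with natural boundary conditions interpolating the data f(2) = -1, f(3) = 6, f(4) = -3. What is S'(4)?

Let M_i = S''(x_i). Step sizes h_i = 1, 1; slopes of the chords Δ_i = (y_(i+1) - y_i)/h_i = 7, -9.
  1·M_0 + 4·M_1 + 1·M_2 = 6(Δ_1 - Δ_0) = -96
Natural end conditions: M_0 = M_2 = 0.
Solving the tridiagonal system: M_0 = 0, M_1 = -24, M_2 = 0.
On [3, 4], S'(x) = b_1 + 2c_1·(x - 3) + 3d_1·(x - 3)² with b_1 = Δ_1 - h_1(2M_1 + M_2)/6 = -1, c_1 = M_1/2 = -12, d_1 = (M_2 - M_1)/(6h_1) = 4. So S'(4) = -13.

-13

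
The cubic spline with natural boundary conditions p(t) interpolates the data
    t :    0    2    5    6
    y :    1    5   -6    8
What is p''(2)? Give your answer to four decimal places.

Let M_i = p''(x_i). Step sizes h_i = 2, 3, 1; slopes of the chords Δ_i = (y_(i+1) - y_i)/h_i = 2, -11/3, 14.
  2·M_0 + 10·M_1 + 3·M_2 = 6(Δ_1 - Δ_0) = -34
  3·M_1 + 8·M_2 + 1·M_3 = 6(Δ_2 - Δ_1) = 106
Natural end conditions: M_0 = M_3 = 0.
Forward elimination and back-substitution give M_0 = 0, M_1 = -590/71, M_2 = 1162/71, M_3 = 0.

-8.3099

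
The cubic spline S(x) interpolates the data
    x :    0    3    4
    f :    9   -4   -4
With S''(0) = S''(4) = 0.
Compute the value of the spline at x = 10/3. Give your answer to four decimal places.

-4.2006

With m_i denoting the second derivative at x_i, h_i = 3, 1, and Δ_i = (y_(i+1) − y_i)/h_i = -13/3, 0:
  3·m_0 + 8·m_1 + 1·m_2 = 6(Δ_1 - Δ_0) = 26
Natural end conditions: m_0 = m_2 = 0.
Hence m_0 = 0, m_1 = 13/4, m_2 = 0.
On [3, 4], S(x) = -4 - 13/12·(x - 3) + 13/8·(x - 3)² - 13/24·(x - 3)³.
With (x - 3) = 1/3: S(10/3) = -1361/324.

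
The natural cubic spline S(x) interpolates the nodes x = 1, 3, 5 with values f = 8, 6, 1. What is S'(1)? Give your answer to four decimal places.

-0.6250

Put M_i = S'' at the i-th knot. Here h = (2, 2) and Δ = (-1, -5/2), so the interior equations h_(i-1)·M_(i-1) + 2(h_(i-1)+h_i)·M_i + h_i·M_(i+1) = 6(Δ_i − Δ_(i-1)) read
  2·M_0 + 8·M_1 + 2·M_2 = 6(Δ_1 - Δ_0) = -9
Natural end conditions: M_0 = M_2 = 0.
Solving the tridiagonal system: M_0 = 0, M_1 = -9/8, M_2 = 0.
On [1, 3], S'(x) = b_0 + 2c_0·(x - 1) + 3d_0·(x - 1)² with b_0 = Δ_0 - h_0(2M_0 + M_1)/6 = -5/8, c_0 = M_0/2 = 0, d_0 = (M_1 - M_0)/(6h_0) = -3/32. So S'(1) = -5/8.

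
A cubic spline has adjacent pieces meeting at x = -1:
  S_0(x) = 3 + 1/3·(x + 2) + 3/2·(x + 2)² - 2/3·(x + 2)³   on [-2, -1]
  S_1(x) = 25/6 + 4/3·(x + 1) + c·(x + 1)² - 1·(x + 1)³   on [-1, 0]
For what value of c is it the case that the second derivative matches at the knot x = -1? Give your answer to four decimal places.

-0.5000

S_0''(x) = 3 - 4·(x + 2), so S_0''(-1) = -1. On the right, S_1''(-1) = 2c, so c = -1/2.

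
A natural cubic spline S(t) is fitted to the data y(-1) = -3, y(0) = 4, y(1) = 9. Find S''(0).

Let m_i = S''(x_i). Step sizes h_i = 1, 1; slopes of the chords Δ_i = (y_(i+1) - y_i)/h_i = 7, 5.
  1·m_0 + 4·m_1 + 1·m_2 = 6(Δ_1 - Δ_0) = -12
Natural end conditions: m_0 = m_2 = 0.
Solving the tridiagonal system: m_0 = 0, m_1 = -3, m_2 = 0.

-3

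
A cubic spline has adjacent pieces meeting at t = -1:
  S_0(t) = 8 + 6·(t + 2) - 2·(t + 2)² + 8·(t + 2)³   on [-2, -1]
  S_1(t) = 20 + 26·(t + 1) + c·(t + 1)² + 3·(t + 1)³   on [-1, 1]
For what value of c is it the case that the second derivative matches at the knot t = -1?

S_0''(t) = -4 + 48·(t + 2), so S_0''(-1) = 44. On the right, S_1''(-1) = 2c, so c = 22.

22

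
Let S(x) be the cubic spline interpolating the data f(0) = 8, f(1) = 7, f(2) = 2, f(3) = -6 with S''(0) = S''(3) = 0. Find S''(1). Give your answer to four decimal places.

With σ_i denoting the second derivative at x_i, h_i = 1, 1, 1, and Δ_i = (y_(i+1) − y_i)/h_i = -1, -5, -8:
  1·σ_0 + 4·σ_1 + 1·σ_2 = 6(Δ_1 - Δ_0) = -24
  1·σ_1 + 4·σ_2 + 1·σ_3 = 6(Δ_2 - Δ_1) = -18
Natural end conditions: σ_0 = σ_3 = 0.
Hence σ_0 = 0, σ_1 = -26/5, σ_2 = -16/5, σ_3 = 0.

-5.2000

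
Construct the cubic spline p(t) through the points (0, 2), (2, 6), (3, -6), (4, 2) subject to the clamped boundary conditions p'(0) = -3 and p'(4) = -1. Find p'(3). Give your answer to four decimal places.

-0.1364

Write M_i for p''(x_i). With h_i = 2, 1, 1 and divided differences Δ_i = 2, -12, 8, the continuity of p' gives the tridiagonal system
  2·M_0 + 6·M_1 + 1·M_2 = 6(Δ_1 - Δ_0) = -84
  1·M_1 + 4·M_2 + 1·M_3 = 6(Δ_2 - Δ_1) = 120
Clamped end conditions give two more equations: 2h_0·M_0 + h_0·M_1 = 6(Δ_0 - p'(0)) = 30 and h_2·M_2 + 2h_2·M_3 = 6(p'(4) - Δ_2) = -54.
Forward elimination and back-substitution give M_0 = 247/11, M_1 = -329/11, M_2 = 556/11, M_3 = -575/11.
On [3, 4], p'(t) = b_2 + 2c_2·(t - 3) + 3d_2·(t - 3)² with b_2 = Δ_2 - h_2(2M_2 + M_3)/6 = -3/22, c_2 = M_2/2 = 278/11, d_2 = (M_3 - M_2)/(6h_2) = -377/22. So p'(3) = -3/22.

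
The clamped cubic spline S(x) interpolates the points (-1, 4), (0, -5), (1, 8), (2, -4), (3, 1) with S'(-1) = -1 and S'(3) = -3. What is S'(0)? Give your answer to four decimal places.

With M_i denoting the second derivative at x_i, h_i = 1, 1, 1, 1, and Δ_i = (y_(i+1) − y_i)/h_i = -9, 13, -12, 5:
  1·M_0 + 4·M_1 + 1·M_2 = 6(Δ_1 - Δ_0) = 132
  1·M_1 + 4·M_2 + 1·M_3 = 6(Δ_2 - Δ_1) = -150
  1·M_2 + 4·M_3 + 1·M_4 = 6(Δ_3 - Δ_2) = 102
Clamped end conditions give two more equations: 2h_0·M_0 + h_0·M_1 = 6(Δ_0 - S'(-1)) = -48 and h_3·M_3 + 2h_3·M_4 = 6(S'(3) - Δ_3) = -48.
Solving: M_0 = -1565/28, M_1 = 893/14, M_2 = -269/4, M_3 = 773/14, M_4 = -1445/28.
On [0, 1], S'(x) = b_1 + 2c_1·x + 3d_1·x² with b_1 = Δ_1 - h_1(2M_1 + M_2)/6 = 165/56, c_1 = M_1/2 = 893/28, d_1 = (M_2 - M_1)/(6h_1) = -1223/56. So S'(0) = 165/56.

2.9464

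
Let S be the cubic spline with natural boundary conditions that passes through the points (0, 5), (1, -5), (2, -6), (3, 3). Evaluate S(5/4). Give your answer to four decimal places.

-6.3031

Let M_i = S''(x_i). Step sizes h_i = 1, 1, 1; slopes of the chords Δ_i = (y_(i+1) - y_i)/h_i = -10, -1, 9.
  1·M_0 + 4·M_1 + 1·M_2 = 6(Δ_1 - Δ_0) = 54
  1·M_1 + 4·M_2 + 1·M_3 = 6(Δ_2 - Δ_1) = 60
Natural end conditions: M_0 = M_3 = 0.
Hence M_0 = 0, M_1 = 52/5, M_2 = 62/5, M_3 = 0.
On [1, 2], S(t) = -5 - 98/15·(t - 1) + 26/5·(t - 1)² + 1/3·(t - 1)³.
With (t - 1) = 1/4: S(5/4) = -2017/320.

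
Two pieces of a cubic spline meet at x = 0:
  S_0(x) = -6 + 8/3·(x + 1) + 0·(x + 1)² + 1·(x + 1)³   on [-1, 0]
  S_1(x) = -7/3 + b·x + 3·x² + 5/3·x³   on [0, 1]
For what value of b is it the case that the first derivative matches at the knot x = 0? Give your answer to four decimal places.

5.6667

S_0'(x) = 8/3 + 0·(x + 1) + 3·(x + 1)², so S_0'(0) = 17/3. On the right, S_1'(0) = b, so b = 17/3.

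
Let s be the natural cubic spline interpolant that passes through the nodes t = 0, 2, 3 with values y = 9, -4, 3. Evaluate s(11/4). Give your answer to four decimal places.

0.7227

Put M_i = s'' at the i-th knot. Here h = (2, 1) and Δ = (-13/2, 7), so the interior equations h_(i-1)·M_(i-1) + 2(h_(i-1)+h_i)·M_i + h_i·M_(i+1) = 6(Δ_i − Δ_(i-1)) read
  2·M_0 + 6·M_1 + 1·M_2 = 6(Δ_1 - Δ_0) = 81
Natural end conditions: M_0 = M_2 = 0.
Solving the tridiagonal system: M_0 = 0, M_1 = 27/2, M_2 = 0.
On [2, 3], s(t) = -4 + 5/2·(t - 2) + 27/4·(t - 2)² - 9/4·(t - 2)³.
With (t - 2) = 3/4: s(11/4) = 185/256.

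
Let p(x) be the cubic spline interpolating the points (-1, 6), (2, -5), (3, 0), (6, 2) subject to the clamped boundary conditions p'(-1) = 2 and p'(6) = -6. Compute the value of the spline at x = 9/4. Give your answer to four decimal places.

With M_i denoting the second derivative at x_i, h_i = 3, 1, 3, and Δ_i = (y_(i+1) − y_i)/h_i = -11/3, 5, 2/3:
  3·M_0 + 8·M_1 + 1·M_2 = 6(Δ_1 - Δ_0) = 52
  1·M_1 + 8·M_2 + 3·M_3 = 6(Δ_2 - Δ_1) = -26
Clamped end conditions give two more equations: 2h_0·M_0 + h_0·M_1 = 6(Δ_0 - p'(-1)) = -34 and h_2·M_2 + 2h_2·M_3 = 6(p'(6) - Δ_2) = -40.
Forward elimination and back-substitution give M_0 = -1844/165, M_1 = 606/55, M_2 = -144/55, M_3 = -884/165.
On [2, 3], p(x) = -5 + 97/55·(x - 2) + 303/55·(x - 2)² - 25/11·(x - 2)³.
With (x - 2) = 1/4: p(9/4) = -14961/3520.

-4.2503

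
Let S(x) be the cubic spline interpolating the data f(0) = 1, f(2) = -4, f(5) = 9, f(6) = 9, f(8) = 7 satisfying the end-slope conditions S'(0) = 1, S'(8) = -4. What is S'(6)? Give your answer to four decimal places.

Put m_i = S'' at the i-th knot. Here h = (2, 3, 1, 2) and Δ = (-5/2, 13/3, 0, -1), so the interior equations h_(i-1)·m_(i-1) + 2(h_(i-1)+h_i)·m_i + h_i·m_(i+1) = 6(Δ_i − Δ_(i-1)) read
  2·m_0 + 10·m_1 + 3·m_2 = 6(Δ_1 - Δ_0) = 41
  3·m_1 + 8·m_2 + 1·m_3 = 6(Δ_2 - Δ_1) = -26
  1·m_2 + 6·m_3 + 2·m_4 = 6(Δ_3 - Δ_2) = -6
Clamped end conditions give two more equations: 2h_0·m_0 + h_0·m_1 = 6(Δ_0 - S'(0)) = -21 and h_3·m_3 + 2h_3·m_4 = 6(S'(8) - Δ_3) = -18.
Solving the tridiagonal system: m_0 = -1249/136, m_1 = 535/68, m_2 = -1313/204, m_3 = 385/204, m_4 = -2221/408.
On [6, 8], S'(x) = b_3 + 2c_3·(x - 6) + 3d_3·(x - 6)² with b_3 = Δ_3 - h_3(2m_3 + m_4)/6 = -181/408, c_3 = m_3/2 = 385/408, d_3 = (m_4 - m_3)/(6h_3) = -997/1632. So S'(6) = -181/408.

-0.4436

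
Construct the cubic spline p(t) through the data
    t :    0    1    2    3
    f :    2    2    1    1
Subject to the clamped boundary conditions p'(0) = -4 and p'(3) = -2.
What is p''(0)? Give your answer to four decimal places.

15.3333

Put σ_i = p'' at the i-th knot. Here h = (1, 1, 1) and Δ = (0, -1, 0), so the interior equations h_(i-1)·σ_(i-1) + 2(h_(i-1)+h_i)·σ_i + h_i·σ_(i+1) = 6(Δ_i − Δ_(i-1)) read
  1·σ_0 + 4·σ_1 + 1·σ_2 = 6(Δ_1 - Δ_0) = -6
  1·σ_1 + 4·σ_2 + 1·σ_3 = 6(Δ_2 - Δ_1) = 6
Clamped end conditions give two more equations: 2h_0·σ_0 + h_0·σ_1 = 6(Δ_0 - p'(0)) = 24 and h_2·σ_2 + 2h_2·σ_3 = 6(p'(3) - Δ_2) = -12.
Solving the tridiagonal system: σ_0 = 46/3, σ_1 = -20/3, σ_2 = 16/3, σ_3 = -26/3.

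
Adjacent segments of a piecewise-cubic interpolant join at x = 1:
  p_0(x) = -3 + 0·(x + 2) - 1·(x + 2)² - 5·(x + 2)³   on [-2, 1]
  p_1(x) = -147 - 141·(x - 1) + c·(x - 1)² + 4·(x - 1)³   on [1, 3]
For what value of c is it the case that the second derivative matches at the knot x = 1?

-46

p_0''(x) = -2 - 30·(x + 2), so p_0''(1) = -92. On the right, p_1''(1) = 2c, so c = -46.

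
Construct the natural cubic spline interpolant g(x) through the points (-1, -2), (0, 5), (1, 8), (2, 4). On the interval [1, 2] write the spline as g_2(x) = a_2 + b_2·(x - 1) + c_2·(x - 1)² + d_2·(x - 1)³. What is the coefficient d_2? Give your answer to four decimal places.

1.6000

Let σ_i = g''(x_i). Step sizes h_i = 1, 1, 1; slopes of the chords Δ_i = (y_(i+1) - y_i)/h_i = 7, 3, -4.
  1·σ_0 + 4·σ_1 + 1·σ_2 = 6(Δ_1 - Δ_0) = -24
  1·σ_1 + 4·σ_2 + 1·σ_3 = 6(Δ_2 - Δ_1) = -42
Natural end conditions: σ_0 = σ_3 = 0.
Solving: σ_0 = 0, σ_1 = -18/5, σ_2 = -48/5, σ_3 = 0.
On [1, 2], with g_2(x) = a_2 + b_2·(x - 1) + c_2·(x - 1)² + d_2·(x - 1)³: c_2 = σ_2/2 = -24/5, d_2 = (σ_3 - σ_2)/(6h_2) = 8/5, b_2 = Δ_2 - h_2(2σ_2 + σ_3)/6 = -4/5.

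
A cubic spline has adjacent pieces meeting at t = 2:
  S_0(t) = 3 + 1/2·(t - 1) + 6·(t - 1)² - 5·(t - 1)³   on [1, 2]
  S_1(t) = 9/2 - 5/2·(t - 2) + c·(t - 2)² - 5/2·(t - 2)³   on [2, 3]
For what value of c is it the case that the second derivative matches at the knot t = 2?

S_0''(t) = 12 - 30·(t - 1), so S_0''(2) = -18. On the right, S_1''(2) = 2c, so c = -9.

-9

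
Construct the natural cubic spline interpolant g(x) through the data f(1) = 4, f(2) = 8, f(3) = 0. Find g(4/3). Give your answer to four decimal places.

Let m_i = g''(x_i). Step sizes h_i = 1, 1; slopes of the chords Δ_i = (y_(i+1) - y_i)/h_i = 4, -8.
  1·m_0 + 4·m_1 + 1·m_2 = 6(Δ_1 - Δ_0) = -72
Natural end conditions: m_0 = m_2 = 0.
Solving: m_0 = 0, m_1 = -18, m_2 = 0.
On [1, 2], g(x) = 4 + 7·(x - 1) + 0·(x - 1)² - 3·(x - 1)³.
With (x - 1) = 1/3: g(4/3) = 56/9.

6.2222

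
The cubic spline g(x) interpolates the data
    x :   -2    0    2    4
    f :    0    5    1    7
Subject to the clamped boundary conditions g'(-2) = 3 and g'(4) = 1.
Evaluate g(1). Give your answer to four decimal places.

2.7083

With m_i denoting the second derivative at x_i, h_i = 2, 2, 2, and Δ_i = (y_(i+1) − y_i)/h_i = 5/2, -2, 3:
  2·m_0 + 8·m_1 + 2·m_2 = 6(Δ_1 - Δ_0) = -27
  2·m_1 + 8·m_2 + 2·m_3 = 6(Δ_2 - Δ_1) = 30
Clamped end conditions give two more equations: 2h_0·m_0 + h_0·m_1 = 6(Δ_0 - g'(-2)) = -3 and h_2·m_2 + 2h_2·m_3 = 6(g'(4) - Δ_2) = -12.
Forward elimination and back-substitution give m_0 = 61/30, m_1 = -167/30, m_2 = 101/15, m_3 = -191/30.
On [0, 2], g(x) = 5 - 8/15·x - 167/60·x² + 41/40·x³.
With x = 1: g(1) = 65/24.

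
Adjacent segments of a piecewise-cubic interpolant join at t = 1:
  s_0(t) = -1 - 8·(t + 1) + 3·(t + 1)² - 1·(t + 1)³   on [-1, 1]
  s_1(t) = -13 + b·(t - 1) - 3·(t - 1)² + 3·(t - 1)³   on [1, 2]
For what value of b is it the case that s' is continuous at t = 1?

s_0'(t) = -8 + 6·(t + 1) - 3·(t + 1)², so s_0'(1) = -8. On the right, s_1'(1) = b, so b = -8.

-8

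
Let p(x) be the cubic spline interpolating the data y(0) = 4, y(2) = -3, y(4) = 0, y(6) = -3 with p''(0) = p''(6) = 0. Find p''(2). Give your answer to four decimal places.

Put M_i = p'' at the i-th knot. Here h = (2, 2, 2) and Δ = (-7/2, 3/2, -3/2), so the interior equations h_(i-1)·M_(i-1) + 2(h_(i-1)+h_i)·M_i + h_i·M_(i+1) = 6(Δ_i − Δ_(i-1)) read
  2·M_0 + 8·M_1 + 2·M_2 = 6(Δ_1 - Δ_0) = 30
  2·M_1 + 8·M_2 + 2·M_3 = 6(Δ_2 - Δ_1) = -18
Natural end conditions: M_0 = M_3 = 0.
Solving the tridiagonal system: M_0 = 0, M_1 = 23/5, M_2 = -17/5, M_3 = 0.

4.6000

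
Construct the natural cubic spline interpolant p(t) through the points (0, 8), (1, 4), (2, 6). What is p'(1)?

Write σ_i for p''(x_i). With h_i = 1, 1 and divided differences Δ_i = -4, 2, the continuity of p' gives the tridiagonal system
  1·σ_0 + 4·σ_1 + 1·σ_2 = 6(Δ_1 - Δ_0) = 36
Natural end conditions: σ_0 = σ_2 = 0.
Solving the tridiagonal system: σ_0 = 0, σ_1 = 9, σ_2 = 0.
On [1, 2], p'(t) = b_1 + 2c_1·(t - 1) + 3d_1·(t - 1)² with b_1 = Δ_1 - h_1(2σ_1 + σ_2)/6 = -1, c_1 = σ_1/2 = 9/2, d_1 = (σ_2 - σ_1)/(6h_1) = -3/2. So p'(1) = -1.

-1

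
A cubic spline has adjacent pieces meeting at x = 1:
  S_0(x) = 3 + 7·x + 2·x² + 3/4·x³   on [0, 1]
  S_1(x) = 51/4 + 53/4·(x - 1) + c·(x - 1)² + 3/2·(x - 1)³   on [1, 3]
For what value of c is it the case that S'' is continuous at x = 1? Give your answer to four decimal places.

4.2500

S_0''(x) = 4 + 9/2·x, so S_0''(1) = 17/2. On the right, S_1''(1) = 2c, so c = 17/4.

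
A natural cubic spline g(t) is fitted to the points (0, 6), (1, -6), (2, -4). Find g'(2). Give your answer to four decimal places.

Write M_i for g''(x_i). With h_i = 1, 1 and divided differences Δ_i = -12, 2, the continuity of g' gives the tridiagonal system
  1·M_0 + 4·M_1 + 1·M_2 = 6(Δ_1 - Δ_0) = 84
Natural end conditions: M_0 = M_2 = 0.
Forward elimination and back-substitution give M_0 = 0, M_1 = 21, M_2 = 0.
On [1, 2], g'(t) = b_1 + 2c_1·(t - 1) + 3d_1·(t - 1)² with b_1 = Δ_1 - h_1(2M_1 + M_2)/6 = -5, c_1 = M_1/2 = 21/2, d_1 = (M_2 - M_1)/(6h_1) = -7/2. So g'(2) = 11/2.

5.5000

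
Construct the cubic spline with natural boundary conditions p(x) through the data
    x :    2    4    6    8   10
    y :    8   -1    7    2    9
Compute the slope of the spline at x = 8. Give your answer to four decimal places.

-0.9464

With m_i denoting the second derivative at x_i, h_i = 2, 2, 2, 2, and Δ_i = (y_(i+1) − y_i)/h_i = -9/2, 4, -5/2, 7/2:
  2·m_0 + 8·m_1 + 2·m_2 = 6(Δ_1 - Δ_0) = 51
  2·m_1 + 8·m_2 + 2·m_3 = 6(Δ_2 - Δ_1) = -39
  2·m_2 + 8·m_3 + 2·m_4 = 6(Δ_3 - Δ_2) = 36
Natural end conditions: m_0 = m_4 = 0.
Solving the tridiagonal system: m_0 = 0, m_1 = 957/112, m_2 = -243/28, m_3 = 747/112, m_4 = 0.
On [8, 10], p'(x) = b_3 + 2c_3·(x - 8) + 3d_3·(x - 8)² with b_3 = Δ_3 - h_3(2m_3 + m_4)/6 = -53/56, c_3 = m_3/2 = 747/224, d_3 = (m_4 - m_3)/(6h_3) = -249/448. So p'(8) = -53/56.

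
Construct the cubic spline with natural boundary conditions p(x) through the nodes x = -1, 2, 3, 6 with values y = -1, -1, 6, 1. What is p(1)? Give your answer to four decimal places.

-4.4215

Let M_i = p''(x_i). Step sizes h_i = 3, 1, 3; slopes of the chords Δ_i = (y_(i+1) - y_i)/h_i = 0, 7, -5/3.
  3·M_0 + 8·M_1 + 1·M_2 = 6(Δ_1 - Δ_0) = 42
  1·M_1 + 8·M_2 + 3·M_3 = 6(Δ_2 - Δ_1) = -52
Natural end conditions: M_0 = M_3 = 0.
Solving the tridiagonal system: M_0 = 0, M_1 = 388/63, M_2 = -458/63, M_3 = 0.
On [-1, 2], p(x) = -1 - 194/63·(x + 1) + 0·(x + 1)² + 194/567·(x + 1)³.
With (x + 1) = 2: p(1) = -2507/567.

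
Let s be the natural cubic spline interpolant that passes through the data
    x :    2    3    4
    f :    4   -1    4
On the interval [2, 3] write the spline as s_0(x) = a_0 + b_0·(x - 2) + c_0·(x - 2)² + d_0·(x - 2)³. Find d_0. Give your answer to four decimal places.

Write M_i for s''(x_i). With h_i = 1, 1 and divided differences Δ_i = -5, 5, the continuity of s' gives the tridiagonal system
  1·M_0 + 4·M_1 + 1·M_2 = 6(Δ_1 - Δ_0) = 60
Natural end conditions: M_0 = M_2 = 0.
Forward elimination and back-substitution give M_0 = 0, M_1 = 15, M_2 = 0.
On [2, 3], with s_0(x) = a_0 + b_0·(x - 2) + c_0·(x - 2)² + d_0·(x - 2)³: c_0 = M_0/2 = 0, d_0 = (M_1 - M_0)/(6h_0) = 5/2, b_0 = Δ_0 - h_0(2M_0 + M_1)/6 = -15/2.

2.5000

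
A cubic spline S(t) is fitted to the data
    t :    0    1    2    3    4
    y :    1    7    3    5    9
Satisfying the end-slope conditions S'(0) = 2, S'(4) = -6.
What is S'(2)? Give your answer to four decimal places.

Write M_i for S''(x_i). With h_i = 1, 1, 1, 1 and divided differences Δ_i = 6, -4, 2, 4, the continuity of S' gives the tridiagonal system
  1·M_0 + 4·M_1 + 1·M_2 = 6(Δ_1 - Δ_0) = -60
  1·M_1 + 4·M_2 + 1·M_3 = 6(Δ_2 - Δ_1) = 36
  1·M_2 + 4·M_3 + 1·M_4 = 6(Δ_3 - Δ_2) = 12
Clamped end conditions give two more equations: 2h_0·M_0 + h_0·M_1 = 6(Δ_0 - S'(0)) = 24 and h_3·M_3 + 2h_3·M_4 = 6(S'(4) - Δ_3) = -60.
Solving: M_0 = 169/7, M_1 = -170/7, M_2 = 13, M_3 = 58/7, M_4 = -239/7.
On [2, 3], S'(t) = b_2 + 2c_2·(t - 2) + 3d_2·(t - 2)² with b_2 = Δ_2 - h_2(2M_2 + M_3)/6 = -26/7, c_2 = M_2/2 = 13/2, d_2 = (M_3 - M_2)/(6h_2) = -11/14. So S'(2) = -26/7.

-3.7143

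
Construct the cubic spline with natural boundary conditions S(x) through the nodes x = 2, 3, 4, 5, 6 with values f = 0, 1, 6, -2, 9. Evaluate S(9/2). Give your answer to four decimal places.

1.7254

Let m_i = S''(x_i). Step sizes h_i = 1, 1, 1, 1; slopes of the chords Δ_i = (y_(i+1) - y_i)/h_i = 1, 5, -8, 11.
  1·m_0 + 4·m_1 + 1·m_2 = 6(Δ_1 - Δ_0) = 24
  1·m_1 + 4·m_2 + 1·m_3 = 6(Δ_2 - Δ_1) = -78
  1·m_2 + 4·m_3 + 1·m_4 = 6(Δ_3 - Δ_2) = 114
Natural end conditions: m_0 = m_4 = 0.
Solving: m_0 = 0, m_1 = 393/28, m_2 = -225/7, m_3 = 1023/28, m_4 = 0.
On [4, 5], S(x) = 6 - 27/8·(x - 4) - 225/14·(x - 4)² + 641/56·(x - 4)³.
With (x - 4) = 1/2: S(9/2) = 773/448.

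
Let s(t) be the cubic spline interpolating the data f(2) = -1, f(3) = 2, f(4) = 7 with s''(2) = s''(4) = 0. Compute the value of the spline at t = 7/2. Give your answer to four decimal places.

4.3125

Let σ_i = s''(x_i). Step sizes h_i = 1, 1; slopes of the chords Δ_i = (y_(i+1) - y_i)/h_i = 3, 5.
  1·σ_0 + 4·σ_1 + 1·σ_2 = 6(Δ_1 - Δ_0) = 12
Natural end conditions: σ_0 = σ_2 = 0.
Hence σ_0 = 0, σ_1 = 3, σ_2 = 0.
On [3, 4], s(t) = 2 + 4·(t - 3) + 3/2·(t - 3)² - 1/2·(t - 3)³.
With (t - 3) = 1/2: s(7/2) = 69/16.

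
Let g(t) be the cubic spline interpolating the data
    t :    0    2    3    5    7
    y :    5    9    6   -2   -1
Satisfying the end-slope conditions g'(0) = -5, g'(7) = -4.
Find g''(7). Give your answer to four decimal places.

Write M_i for g''(x_i). With h_i = 2, 1, 2, 2 and divided differences Δ_i = 2, -3, -4, 1/2, the continuity of g' gives the tridiagonal system
  2·M_0 + 6·M_1 + 1·M_2 = 6(Δ_1 - Δ_0) = -30
  1·M_1 + 6·M_2 + 2·M_3 = 6(Δ_2 - Δ_1) = -6
  2·M_2 + 8·M_3 + 2·M_4 = 6(Δ_3 - Δ_2) = 27
Clamped end conditions give two more equations: 2h_0·M_0 + h_0·M_1 = 6(Δ_0 - g'(0)) = 42 and h_3·M_3 + 2h_3·M_4 = 6(g'(7) - Δ_3) = -27.
Solving: M_0 = 943/61, M_1 = -605/61, M_2 = -86/61, M_3 = 755/122, M_4 = -1201/122.

-9.8443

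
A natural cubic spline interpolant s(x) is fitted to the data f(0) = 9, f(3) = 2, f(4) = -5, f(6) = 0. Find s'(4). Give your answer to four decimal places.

Write m_i for s''(x_i). With h_i = 3, 1, 2 and divided differences Δ_i = -7/3, -7, 5/2, the continuity of s' gives the tridiagonal system
  3·m_0 + 8·m_1 + 1·m_2 = 6(Δ_1 - Δ_0) = -28
  1·m_1 + 6·m_2 + 2·m_3 = 6(Δ_2 - Δ_1) = 57
Natural end conditions: m_0 = m_3 = 0.
Hence m_0 = 0, m_1 = -225/47, m_2 = 484/47, m_3 = 0.
On [4, 6], s'(x) = b_2 + 2c_2·(x - 4) + 3d_2·(x - 4)² with b_2 = Δ_2 - h_2(2m_2 + m_3)/6 = -1231/282, c_2 = m_2/2 = 242/47, d_2 = (m_3 - m_2)/(6h_2) = -121/141. So s'(4) = -1231/282.

-4.3652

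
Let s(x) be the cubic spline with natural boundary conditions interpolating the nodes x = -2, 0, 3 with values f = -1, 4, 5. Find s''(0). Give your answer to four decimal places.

Write M_i for s''(x_i). With h_i = 2, 3 and divided differences Δ_i = 5/2, 1/3, the continuity of s' gives the tridiagonal system
  2·M_0 + 10·M_1 + 3·M_2 = 6(Δ_1 - Δ_0) = -13
Natural end conditions: M_0 = M_2 = 0.
Solving the tridiagonal system: M_0 = 0, M_1 = -13/10, M_2 = 0.

-1.3000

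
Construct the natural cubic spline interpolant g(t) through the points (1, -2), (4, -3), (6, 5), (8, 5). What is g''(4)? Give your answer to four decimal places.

Let m_i = g''(x_i). Step sizes h_i = 3, 2, 2; slopes of the chords Δ_i = (y_(i+1) - y_i)/h_i = -1/3, 4, 0.
  3·m_0 + 10·m_1 + 2·m_2 = 6(Δ_1 - Δ_0) = 26
  2·m_1 + 8·m_2 + 2·m_3 = 6(Δ_2 - Δ_1) = -24
Natural end conditions: m_0 = m_3 = 0.
Solving the tridiagonal system: m_0 = 0, m_1 = 64/19, m_2 = -73/19, m_3 = 0.

3.3684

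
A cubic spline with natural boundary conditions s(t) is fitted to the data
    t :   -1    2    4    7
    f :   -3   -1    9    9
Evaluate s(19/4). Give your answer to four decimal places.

10.8047

Put σ_i = s'' at the i-th knot. Here h = (3, 2, 3) and Δ = (2/3, 5, 0), so the interior equations h_(i-1)·σ_(i-1) + 2(h_(i-1)+h_i)·σ_i + h_i·σ_(i+1) = 6(Δ_i − Δ_(i-1)) read
  3·σ_0 + 10·σ_1 + 2·σ_2 = 6(Δ_1 - Δ_0) = 26
  2·σ_1 + 10·σ_2 + 3·σ_3 = 6(Δ_2 - Δ_1) = -30
Natural end conditions: σ_0 = σ_3 = 0.
Solving: σ_0 = 0, σ_1 = 10/3, σ_2 = -11/3, σ_3 = 0.
On [4, 7], s(t) = 9 + 11/3·(t - 4) - 11/6·(t - 4)² + 11/54·(t - 4)³.
With (t - 4) = 3/4: s(19/4) = 1383/128.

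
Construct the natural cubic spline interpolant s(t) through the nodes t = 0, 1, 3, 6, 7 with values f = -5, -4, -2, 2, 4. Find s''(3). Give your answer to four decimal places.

Write m_i for s''(x_i). With h_i = 1, 2, 3, 1 and divided differences Δ_i = 1, 1, 4/3, 2, the continuity of s' gives the tridiagonal system
  1·m_0 + 6·m_1 + 2·m_2 = 6(Δ_1 - Δ_0) = 0
  2·m_1 + 10·m_2 + 3·m_3 = 6(Δ_2 - Δ_1) = 2
  3·m_2 + 8·m_3 + 1·m_4 = 6(Δ_3 - Δ_2) = 4
Natural end conditions: m_0 = m_4 = 0.
Hence m_0 = 0, m_1 = -4/197, m_2 = 12/197, m_3 = 94/197, m_4 = 0.

0.0609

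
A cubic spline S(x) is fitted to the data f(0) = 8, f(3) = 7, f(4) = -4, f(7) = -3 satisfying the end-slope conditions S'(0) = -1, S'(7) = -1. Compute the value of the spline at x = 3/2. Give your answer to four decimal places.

Write M_i for S''(x_i). With h_i = 3, 1, 3 and divided differences Δ_i = -1/3, -11, 1/3, the continuity of S' gives the tridiagonal system
  3·M_0 + 8·M_1 + 1·M_2 = 6(Δ_1 - Δ_0) = -64
  1·M_1 + 8·M_2 + 3·M_3 = 6(Δ_2 - Δ_1) = 68
Clamped end conditions give two more equations: 2h_0·M_0 + h_0·M_1 = 6(Δ_0 - S'(0)) = 4 and h_2·M_2 + 2h_2·M_3 = 6(S'(7) - Δ_2) = -8.
Forward elimination and back-substitution give M_0 = 1112/165, M_1 = -668/55, M_2 = 712/55, M_3 = -1288/165.
On [0, 3], S(x) = 8 - 1·x + 556/165·x² - 1558/1485·x³.
With x = 3/2: S(3/2) = 2319/220.

10.5409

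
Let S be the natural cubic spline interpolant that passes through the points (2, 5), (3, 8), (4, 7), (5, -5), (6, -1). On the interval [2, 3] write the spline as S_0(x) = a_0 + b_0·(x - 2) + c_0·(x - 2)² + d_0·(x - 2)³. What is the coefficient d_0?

Let M_i = S''(x_i). Step sizes h_i = 1, 1, 1, 1; slopes of the chords Δ_i = (y_(i+1) - y_i)/h_i = 3, -1, -12, 4.
  1·M_0 + 4·M_1 + 1·M_2 = 6(Δ_1 - Δ_0) = -24
  1·M_1 + 4·M_2 + 1·M_3 = 6(Δ_2 - Δ_1) = -66
  1·M_2 + 4·M_3 + 1·M_4 = 6(Δ_3 - Δ_2) = 96
Natural end conditions: M_0 = M_4 = 0.
Forward elimination and back-substitution give M_0 = 0, M_1 = 0, M_2 = -24, M_3 = 30, M_4 = 0.
On [2, 3], with S_0(x) = a_0 + b_0·(x - 2) + c_0·(x - 2)² + d_0·(x - 2)³: c_0 = M_0/2 = 0, d_0 = (M_1 - M_0)/(6h_0) = 0, b_0 = Δ_0 - h_0(2M_0 + M_1)/6 = 3.

0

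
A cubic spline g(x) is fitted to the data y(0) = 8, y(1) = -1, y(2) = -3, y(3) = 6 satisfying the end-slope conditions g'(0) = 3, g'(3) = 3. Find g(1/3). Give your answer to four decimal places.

Put σ_i = g'' at the i-th knot. Here h = (1, 1, 1) and Δ = (-9, -2, 9), so the interior equations h_(i-1)·σ_(i-1) + 2(h_(i-1)+h_i)·σ_i + h_i·σ_(i+1) = 6(Δ_i − Δ_(i-1)) read
  1·σ_0 + 4·σ_1 + 1·σ_2 = 6(Δ_1 - Δ_0) = 42
  1·σ_1 + 4·σ_2 + 1·σ_3 = 6(Δ_2 - Δ_1) = 66
Clamped end conditions give two more equations: 2h_0·σ_0 + h_0·σ_1 = 6(Δ_0 - g'(0)) = -72 and h_2·σ_2 + 2h_2·σ_3 = 6(g'(3) - Δ_2) = -36.
Solving: σ_0 = -222/5, σ_1 = 84/5, σ_2 = 96/5, σ_3 = -138/5.
On [0, 1], g(x) = 8 + 3·x - 111/5·x² + 51/5·x³.
With x = 1/3: g(1/3) = 311/45.

6.9111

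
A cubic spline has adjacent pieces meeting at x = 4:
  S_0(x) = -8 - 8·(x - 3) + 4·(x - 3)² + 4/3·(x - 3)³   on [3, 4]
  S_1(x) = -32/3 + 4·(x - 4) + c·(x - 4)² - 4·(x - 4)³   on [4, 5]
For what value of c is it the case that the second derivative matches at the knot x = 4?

8

S_0''(x) = 8 + 8·(x - 3), so S_0''(4) = 16. On the right, S_1''(4) = 2c, so c = 8.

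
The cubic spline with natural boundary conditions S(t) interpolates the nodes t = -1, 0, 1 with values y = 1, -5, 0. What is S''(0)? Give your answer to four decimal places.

Put M_i = S'' at the i-th knot. Here h = (1, 1) and Δ = (-6, 5), so the interior equations h_(i-1)·M_(i-1) + 2(h_(i-1)+h_i)·M_i + h_i·M_(i+1) = 6(Δ_i − Δ_(i-1)) read
  1·M_0 + 4·M_1 + 1·M_2 = 6(Δ_1 - Δ_0) = 66
Natural end conditions: M_0 = M_2 = 0.
Forward elimination and back-substitution give M_0 = 0, M_1 = 33/2, M_2 = 0.

16.5000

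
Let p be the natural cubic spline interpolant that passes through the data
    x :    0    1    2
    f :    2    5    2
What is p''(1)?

With σ_i denoting the second derivative at x_i, h_i = 1, 1, and Δ_i = (y_(i+1) − y_i)/h_i = 3, -3:
  1·σ_0 + 4·σ_1 + 1·σ_2 = 6(Δ_1 - Δ_0) = -36
Natural end conditions: σ_0 = σ_2 = 0.
Forward elimination and back-substitution give σ_0 = 0, σ_1 = -9, σ_2 = 0.

-9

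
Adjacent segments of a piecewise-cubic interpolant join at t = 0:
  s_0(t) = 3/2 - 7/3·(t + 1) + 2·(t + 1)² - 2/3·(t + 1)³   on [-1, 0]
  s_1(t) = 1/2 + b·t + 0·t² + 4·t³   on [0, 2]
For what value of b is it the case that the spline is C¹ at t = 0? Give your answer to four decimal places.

s_0'(t) = -7/3 + 4·(t + 1) - 2·(t + 1)², so s_0'(0) = -1/3. On the right, s_1'(0) = b, so b = -1/3.

-0.3333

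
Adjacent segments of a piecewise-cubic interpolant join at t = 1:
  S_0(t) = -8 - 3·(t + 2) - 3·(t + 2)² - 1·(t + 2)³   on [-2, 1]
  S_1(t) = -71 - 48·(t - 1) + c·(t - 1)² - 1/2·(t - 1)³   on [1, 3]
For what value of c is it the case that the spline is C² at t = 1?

-12

S_0''(t) = -6 - 6·(t + 2), so S_0''(1) = -24. On the right, S_1''(1) = 2c, so c = -12.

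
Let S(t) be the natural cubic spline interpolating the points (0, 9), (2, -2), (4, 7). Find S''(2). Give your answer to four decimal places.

7.5000

Put M_i = S'' at the i-th knot. Here h = (2, 2) and Δ = (-11/2, 9/2), so the interior equations h_(i-1)·M_(i-1) + 2(h_(i-1)+h_i)·M_i + h_i·M_(i+1) = 6(Δ_i − Δ_(i-1)) read
  2·M_0 + 8·M_1 + 2·M_2 = 6(Δ_1 - Δ_0) = 60
Natural end conditions: M_0 = M_2 = 0.
Hence M_0 = 0, M_1 = 15/2, M_2 = 0.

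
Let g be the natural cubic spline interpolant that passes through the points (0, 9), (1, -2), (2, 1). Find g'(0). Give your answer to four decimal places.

Put σ_i = g'' at the i-th knot. Here h = (1, 1) and Δ = (-11, 3), so the interior equations h_(i-1)·σ_(i-1) + 2(h_(i-1)+h_i)·σ_i + h_i·σ_(i+1) = 6(Δ_i − Δ_(i-1)) read
  1·σ_0 + 4·σ_1 + 1·σ_2 = 6(Δ_1 - Δ_0) = 84
Natural end conditions: σ_0 = σ_2 = 0.
Solving the tridiagonal system: σ_0 = 0, σ_1 = 21, σ_2 = 0.
On [0, 1], g'(t) = b_0 + 2c_0·t + 3d_0·t² with b_0 = Δ_0 - h_0(2σ_0 + σ_1)/6 = -29/2, c_0 = σ_0/2 = 0, d_0 = (σ_1 - σ_0)/(6h_0) = 7/2. So g'(0) = -29/2.

-14.5000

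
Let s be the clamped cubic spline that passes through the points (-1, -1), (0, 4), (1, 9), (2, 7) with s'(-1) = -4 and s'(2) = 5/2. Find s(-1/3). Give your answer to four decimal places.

1.1284

Write M_i for s''(x_i). With h_i = 1, 1, 1 and divided differences Δ_i = 5, 5, -2, the continuity of s' gives the tridiagonal system
  1·M_0 + 4·M_1 + 1·M_2 = 6(Δ_1 - Δ_0) = 0
  1·M_1 + 4·M_2 + 1·M_3 = 6(Δ_2 - Δ_1) = -42
Clamped end conditions give two more equations: 2h_0·M_0 + h_0·M_1 = 6(Δ_0 - s'(-1)) = 54 and h_2·M_2 + 2h_2·M_3 = 6(s'(2) - Δ_2) = 27.
Forward elimination and back-substitution give M_0 = 431/15, M_1 = -52/15, M_2 = -223/15, M_3 = 314/15.
On [-1, 0], s(t) = -1 - 4·(t + 1) + 431/30·(t + 1)² - 161/30·(t + 1)³.
With (t + 1) = 2/3: s(-1/3) = 457/405.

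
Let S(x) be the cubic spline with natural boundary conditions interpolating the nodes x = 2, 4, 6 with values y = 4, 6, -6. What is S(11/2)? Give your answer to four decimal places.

-2.1797

With m_i denoting the second derivative at x_i, h_i = 2, 2, and Δ_i = (y_(i+1) − y_i)/h_i = 1, -6:
  2·m_0 + 8·m_1 + 2·m_2 = 6(Δ_1 - Δ_0) = -42
Natural end conditions: m_0 = m_2 = 0.
Solving: m_0 = 0, m_1 = -21/4, m_2 = 0.
On [4, 6], S(x) = 6 - 5/2·(x - 4) - 21/8·(x - 4)² + 7/16·(x - 4)³.
With (x - 4) = 3/2: S(11/2) = -279/128.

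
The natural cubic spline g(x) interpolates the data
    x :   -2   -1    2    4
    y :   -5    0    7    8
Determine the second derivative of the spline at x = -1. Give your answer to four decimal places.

-1.7887

Write m_i for g''(x_i). With h_i = 1, 3, 2 and divided differences Δ_i = 5, 7/3, 1/2, the continuity of g' gives the tridiagonal system
  1·m_0 + 8·m_1 + 3·m_2 = 6(Δ_1 - Δ_0) = -16
  3·m_1 + 10·m_2 + 2·m_3 = 6(Δ_2 - Δ_1) = -11
Natural end conditions: m_0 = m_3 = 0.
Solving the tridiagonal system: m_0 = 0, m_1 = -127/71, m_2 = -40/71, m_3 = 0.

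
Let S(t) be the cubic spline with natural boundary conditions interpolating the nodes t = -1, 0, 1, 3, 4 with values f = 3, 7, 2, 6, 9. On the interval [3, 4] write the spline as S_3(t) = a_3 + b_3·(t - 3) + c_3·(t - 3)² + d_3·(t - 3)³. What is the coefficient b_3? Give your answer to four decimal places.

3.8361

Write M_i for S''(x_i). With h_i = 1, 1, 2, 1 and divided differences Δ_i = 4, -5, 2, 3, the continuity of S' gives the tridiagonal system
  1·M_0 + 4·M_1 + 1·M_2 = 6(Δ_1 - Δ_0) = -54
  1·M_1 + 6·M_2 + 2·M_3 = 6(Δ_2 - Δ_1) = 42
  2·M_2 + 6·M_3 + 1·M_4 = 6(Δ_3 - Δ_2) = 6
Natural end conditions: M_0 = M_4 = 0.
Hence M_0 = 0, M_1 = -984/61, M_2 = 642/61, M_3 = -153/61, M_4 = 0.
On [3, 4], with S_3(t) = a_3 + b_3·(t - 3) + c_3·(t - 3)² + d_3·(t - 3)³: c_3 = M_3/2 = -153/122, d_3 = (M_4 - M_3)/(6h_3) = 51/122, b_3 = Δ_3 - h_3(2M_3 + M_4)/6 = 234/61.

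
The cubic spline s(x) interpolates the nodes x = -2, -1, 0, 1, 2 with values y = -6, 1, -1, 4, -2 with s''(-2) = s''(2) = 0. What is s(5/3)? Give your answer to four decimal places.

1.0688

Put σ_i = s'' at the i-th knot. Here h = (1, 1, 1, 1) and Δ = (7, -2, 5, -6), so the interior equations h_(i-1)·σ_(i-1) + 2(h_(i-1)+h_i)·σ_i + h_i·σ_(i+1) = 6(Δ_i − Δ_(i-1)) read
  1·σ_0 + 4·σ_1 + 1·σ_2 = 6(Δ_1 - Δ_0) = -54
  1·σ_1 + 4·σ_2 + 1·σ_3 = 6(Δ_2 - Δ_1) = 42
  1·σ_2 + 4·σ_3 + 1·σ_4 = 6(Δ_3 - Δ_2) = -66
Natural end conditions: σ_0 = σ_4 = 0.
Solving the tridiagonal system: σ_0 = 0, σ_1 = -261/14, σ_2 = 144/7, σ_3 = -303/14, σ_4 = 0.
On [1, 2], s(x) = 4 + 17/14·(x - 1) - 303/28·(x - 1)² + 101/28·(x - 1)³.
With (x - 1) = 2/3: s(5/3) = 202/189.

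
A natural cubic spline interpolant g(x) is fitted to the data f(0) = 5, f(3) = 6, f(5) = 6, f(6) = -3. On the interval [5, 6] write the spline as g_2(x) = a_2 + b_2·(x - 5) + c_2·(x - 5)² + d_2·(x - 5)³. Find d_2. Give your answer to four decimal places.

1.5952

With M_i denoting the second derivative at x_i, h_i = 3, 2, 1, and Δ_i = (y_(i+1) − y_i)/h_i = 1/3, 0, -9:
  3·M_0 + 10·M_1 + 2·M_2 = 6(Δ_1 - Δ_0) = -2
  2·M_1 + 6·M_2 + 1·M_3 = 6(Δ_2 - Δ_1) = -54
Natural end conditions: M_0 = M_3 = 0.
Solving: M_0 = 0, M_1 = 12/7, M_2 = -67/7, M_3 = 0.
On [5, 6], with g_2(x) = a_2 + b_2·(x - 5) + c_2·(x - 5)² + d_2·(x - 5)³: c_2 = M_2/2 = -67/14, d_2 = (M_3 - M_2)/(6h_2) = 67/42, b_2 = Δ_2 - h_2(2M_2 + M_3)/6 = -122/21.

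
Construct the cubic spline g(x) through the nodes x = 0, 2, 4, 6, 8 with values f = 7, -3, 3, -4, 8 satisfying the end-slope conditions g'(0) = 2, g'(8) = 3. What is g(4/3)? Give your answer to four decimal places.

0.4683

With m_i denoting the second derivative at x_i, h_i = 2, 2, 2, 2, and Δ_i = (y_(i+1) − y_i)/h_i = -5, 3, -7/2, 6:
  2·m_0 + 8·m_1 + 2·m_2 = 6(Δ_1 - Δ_0) = 48
  2·m_1 + 8·m_2 + 2·m_3 = 6(Δ_2 - Δ_1) = -39
  2·m_2 + 8·m_3 + 2·m_4 = 6(Δ_3 - Δ_2) = 57
Clamped end conditions give two more equations: 2h_0·m_0 + h_0·m_1 = 6(Δ_0 - g'(0)) = -42 and h_3·m_3 + 2h_3·m_4 = 6(g'(8) - Δ_3) = -18.
Forward elimination and back-substitution give m_0 = -1909/112, m_1 = 733/56, m_2 = -181/16, m_3 = 709/56, m_4 = -1213/112.
On [0, 2], g(x) = 7 + 2·x - 1909/224·x² + 1125/448·x³.
With x = 4/3: g(4/3) = 59/126.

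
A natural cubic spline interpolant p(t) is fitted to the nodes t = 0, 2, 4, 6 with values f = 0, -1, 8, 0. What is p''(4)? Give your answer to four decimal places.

-7.8000

Put m_i = p'' at the i-th knot. Here h = (2, 2, 2) and Δ = (-1/2, 9/2, -4), so the interior equations h_(i-1)·m_(i-1) + 2(h_(i-1)+h_i)·m_i + h_i·m_(i+1) = 6(Δ_i − Δ_(i-1)) read
  2·m_0 + 8·m_1 + 2·m_2 = 6(Δ_1 - Δ_0) = 30
  2·m_1 + 8·m_2 + 2·m_3 = 6(Δ_2 - Δ_1) = -51
Natural end conditions: m_0 = m_3 = 0.
Forward elimination and back-substitution give m_0 = 0, m_1 = 57/10, m_2 = -39/5, m_3 = 0.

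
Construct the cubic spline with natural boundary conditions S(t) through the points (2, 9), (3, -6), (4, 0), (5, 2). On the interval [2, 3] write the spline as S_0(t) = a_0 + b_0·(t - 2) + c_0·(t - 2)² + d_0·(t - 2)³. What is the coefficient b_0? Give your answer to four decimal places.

-20.8667

Write M_i for S''(x_i). With h_i = 1, 1, 1 and divided differences Δ_i = -15, 6, 2, the continuity of S' gives the tridiagonal system
  1·M_0 + 4·M_1 + 1·M_2 = 6(Δ_1 - Δ_0) = 126
  1·M_1 + 4·M_2 + 1·M_3 = 6(Δ_2 - Δ_1) = -24
Natural end conditions: M_0 = M_3 = 0.
Forward elimination and back-substitution give M_0 = 0, M_1 = 176/5, M_2 = -74/5, M_3 = 0.
On [2, 3], with S_0(t) = a_0 + b_0·(t - 2) + c_0·(t - 2)² + d_0·(t - 2)³: c_0 = M_0/2 = 0, d_0 = (M_1 - M_0)/(6h_0) = 88/15, b_0 = Δ_0 - h_0(2M_0 + M_1)/6 = -313/15.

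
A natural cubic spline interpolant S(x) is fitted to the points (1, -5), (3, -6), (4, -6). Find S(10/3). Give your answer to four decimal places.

-6.0309

Write M_i for S''(x_i). With h_i = 2, 1 and divided differences Δ_i = -1/2, 0, the continuity of S' gives the tridiagonal system
  2·M_0 + 6·M_1 + 1·M_2 = 6(Δ_1 - Δ_0) = 3
Natural end conditions: M_0 = M_2 = 0.
Solving: M_0 = 0, M_1 = 1/2, M_2 = 0.
On [3, 4], S(x) = -6 - 1/6·(x - 3) + 1/4·(x - 3)² - 1/12·(x - 3)³.
With (x - 3) = 1/3: S(10/3) = -977/162.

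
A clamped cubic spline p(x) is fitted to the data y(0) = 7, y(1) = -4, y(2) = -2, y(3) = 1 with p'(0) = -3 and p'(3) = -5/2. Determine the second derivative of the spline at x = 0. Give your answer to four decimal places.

With m_i denoting the second derivative at x_i, h_i = 1, 1, 1, and Δ_i = (y_(i+1) − y_i)/h_i = -11, 2, 3:
  1·m_0 + 4·m_1 + 1·m_2 = 6(Δ_1 - Δ_0) = 78
  1·m_1 + 4·m_2 + 1·m_3 = 6(Δ_2 - Δ_1) = 6
Clamped end conditions give two more equations: 2h_0·m_0 + h_0·m_1 = 6(Δ_0 - p'(0)) = -48 and h_2·m_2 + 2h_2·m_3 = 6(p'(3) - Δ_2) = -33.
Hence m_0 = -583/15, m_1 = 446/15, m_2 = -31/15, m_3 = -232/15.

-38.8667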